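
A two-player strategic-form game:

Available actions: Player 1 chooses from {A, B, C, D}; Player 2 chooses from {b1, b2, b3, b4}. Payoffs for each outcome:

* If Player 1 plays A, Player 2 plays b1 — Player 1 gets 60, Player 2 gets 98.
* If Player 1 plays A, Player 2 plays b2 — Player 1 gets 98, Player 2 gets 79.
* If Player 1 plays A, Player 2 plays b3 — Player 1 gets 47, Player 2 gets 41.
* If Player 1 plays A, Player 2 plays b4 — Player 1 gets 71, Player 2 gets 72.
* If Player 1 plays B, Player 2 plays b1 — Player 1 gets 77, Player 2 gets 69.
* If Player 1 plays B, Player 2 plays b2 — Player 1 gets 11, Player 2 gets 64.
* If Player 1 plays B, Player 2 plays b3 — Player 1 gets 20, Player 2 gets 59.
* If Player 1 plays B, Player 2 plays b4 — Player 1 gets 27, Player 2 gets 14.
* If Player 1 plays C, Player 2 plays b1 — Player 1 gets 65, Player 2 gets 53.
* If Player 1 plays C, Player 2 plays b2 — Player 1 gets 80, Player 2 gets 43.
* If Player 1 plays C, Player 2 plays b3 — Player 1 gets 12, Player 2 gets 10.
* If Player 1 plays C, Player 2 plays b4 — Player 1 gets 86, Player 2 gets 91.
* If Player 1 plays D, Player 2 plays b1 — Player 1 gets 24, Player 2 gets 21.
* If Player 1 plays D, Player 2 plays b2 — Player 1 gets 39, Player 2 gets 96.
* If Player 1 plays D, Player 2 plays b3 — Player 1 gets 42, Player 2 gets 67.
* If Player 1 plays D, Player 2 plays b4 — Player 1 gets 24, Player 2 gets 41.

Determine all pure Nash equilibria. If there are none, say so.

Check each profile: it is a Nash equilibrium iff no player can strictly gain by switching unilaterally.
(A, b1): Player 1 can switch to B (60 → 77). Not NE.
(A, b2): Player 2 can switch to b1 (79 → 98). Not NE.
(A, b3): Player 2 can switch to b1 (41 → 98). Not NE.
(A, b4): Player 1 can switch to C (71 → 86). Not NE.
(B, b1): Player 1 gets 77, best alternative 65; Player 2 gets 69, best alternative 64. No profitable deviation — NE.
(B, b2): Player 1 can switch to A (11 → 98). Not NE.
(B, b3): Player 1 can switch to A (20 → 47). Not NE.
(B, b4): Player 1 can switch to A (27 → 71). Not NE.
(C, b1): Player 1 can switch to B (65 → 77). Not NE.
(C, b2): Player 1 can switch to A (80 → 98). Not NE.
(C, b3): Player 1 can switch to A (12 → 47). Not NE.
(C, b4): Player 1 gets 86, best alternative 71; Player 2 gets 91, best alternative 53. No profitable deviation — NE.
(D, b1): Player 1 can switch to A (24 → 60). Not NE.
(D, b2): Player 1 can switch to A (39 → 98). Not NE.
(The remaining 2 profiles each have a profitable deviation by the same check.)

Pure-strategy Nash equilibria: (B, b1); (C, b4)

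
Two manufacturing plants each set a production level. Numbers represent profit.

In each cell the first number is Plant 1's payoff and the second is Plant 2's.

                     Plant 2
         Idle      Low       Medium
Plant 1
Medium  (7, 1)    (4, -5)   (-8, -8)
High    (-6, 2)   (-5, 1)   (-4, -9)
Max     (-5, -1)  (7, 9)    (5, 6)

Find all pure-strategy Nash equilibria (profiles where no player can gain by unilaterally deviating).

For each strategy profile, look for a profitable unilateral deviation.
(Medium, Idle): Plant 1 gets 7, best alternative -5; Plant 2 gets 1, best alternative -5. No profitable deviation — NE.
(Medium, Low): Plant 1 can switch to Max (4 → 7). Not NE.
(Medium, Medium): Plant 1 can switch to High (-8 → -4). Not NE.
(High, Idle): Plant 1 can switch to Medium (-6 → 7). Not NE.
(High, Low): Plant 1 can switch to Medium (-5 → 4). Not NE.
(High, Medium): Plant 1 can switch to Max (-4 → 5). Not NE.
(Max, Idle): Plant 1 can switch to Medium (-5 → 7). Not NE.
(Max, Low): Plant 1 gets 7, best alternative 4; Plant 2 gets 9, best alternative 6. No profitable deviation — NE.
(Max, Medium): Plant 2 can switch to Low (6 → 9). Not NE.

Pure-strategy Nash equilibria: (Medium, Idle), (Max, Low)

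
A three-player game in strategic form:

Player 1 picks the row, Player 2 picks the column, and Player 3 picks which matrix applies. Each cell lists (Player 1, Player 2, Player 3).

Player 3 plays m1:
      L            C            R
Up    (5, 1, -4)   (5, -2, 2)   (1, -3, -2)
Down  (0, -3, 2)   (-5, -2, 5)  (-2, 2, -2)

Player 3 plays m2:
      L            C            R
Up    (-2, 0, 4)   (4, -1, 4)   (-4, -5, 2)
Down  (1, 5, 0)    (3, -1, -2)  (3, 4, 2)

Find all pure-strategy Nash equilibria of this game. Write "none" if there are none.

none

Player 1 against (L, m1): payoffs 5, 0 → best response Up.
Player 1 against (L, m2): payoffs -2, 1 → best response Down.
Player 1 against (C, m1): payoffs 5, -5 → best response Up.
Player 1 against (C, m2): payoffs 4, 3 → best response Up.
Player 1 against (R, m1): payoffs 1, -2 → best response Up.
Player 1 against (R, m2): payoffs -4, 3 → best response Down.
Player 2 against (Up, m1): payoffs 1, -2, -3 → best response L.
Player 2 against (Up, m2): payoffs 0, -1, -5 → best response L.
Player 2 against (Down, m1): payoffs -3, -2, 2 → best response R.
Player 2 against (Down, m2): payoffs 5, -1, 4 → best response L.
Player 3 against (Up, L): payoffs -4, 4 → best response m2.
Player 3 against (Up, C): payoffs 2, 4 → best response m2.
Player 3 against (Up, R): payoffs -2, 2 → best response m2.
Player 3 against (Down, L): payoffs 2, 0 → best response m1.
Player 3 against (Down, C): payoffs 5, -2 → best response m1.
Player 3 against (Down, R): payoffs -2, 2 → best response m2.
No profile is a mutual best response for all players.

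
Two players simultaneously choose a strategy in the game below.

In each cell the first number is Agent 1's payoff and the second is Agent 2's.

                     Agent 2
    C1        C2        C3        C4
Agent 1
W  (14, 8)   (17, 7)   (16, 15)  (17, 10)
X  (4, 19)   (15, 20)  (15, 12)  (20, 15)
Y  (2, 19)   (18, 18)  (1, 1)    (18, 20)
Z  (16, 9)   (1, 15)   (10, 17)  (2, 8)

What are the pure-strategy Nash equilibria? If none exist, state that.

Pure NE: (W, C3)

(W, C1): Agent 1 can switch to Z (14 → 16). Not NE.
(W, C2): Agent 1 can switch to Y (17 → 18). Not NE.
(W, C3): Agent 1 gets 16, best alternative 15; Agent 2 gets 15, best alternative 10. No profitable deviation — NE.
(W, C4): Agent 1 can switch to X (17 → 20). Not NE.
(X, C1): Agent 1 can switch to W (4 → 14). Not NE.
(X, C2): Agent 1 can switch to W (15 → 17). Not NE.
(X, C3): Agent 1 can switch to W (15 → 16). Not NE.
(X, C4): Agent 2 can switch to C1 (15 → 19). Not NE.
(Y, C1): Agent 1 can switch to W (2 → 14). Not NE.
(Y, C2): Agent 2 can switch to C1 (18 → 19). Not NE.
(Y, C3): Agent 1 can switch to W (1 → 16). Not NE.
(Y, C4): Agent 1 can switch to X (18 → 20). Not NE.
(Z, C1): Agent 2 can switch to C2 (9 → 15). Not NE.
(The remaining 3 profiles each have a profitable deviation by the same check.)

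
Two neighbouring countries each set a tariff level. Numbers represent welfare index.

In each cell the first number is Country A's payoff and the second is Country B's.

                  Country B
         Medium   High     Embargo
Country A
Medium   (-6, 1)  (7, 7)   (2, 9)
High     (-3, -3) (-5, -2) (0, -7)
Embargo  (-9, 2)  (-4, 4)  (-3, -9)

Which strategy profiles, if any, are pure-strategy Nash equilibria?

The unique pure-strategy Nash equilibrium is (Medium, Embargo).

(Medium, Medium): Country A can switch to High (-6 → -3). Not NE.
(Medium, High): Country B can switch to Embargo (7 → 9). Not NE.
(Medium, Embargo): Country A gets 2, best alternative 0; Country B gets 9, best alternative 7. No profitable deviation — NE.
(High, Medium): Country B can switch to High (-3 → -2). Not NE.
(High, High): Country A can switch to Medium (-5 → 7). Not NE.
(High, Embargo): Country A can switch to Medium (0 → 2). Not NE.
(Embargo, Medium): Country A can switch to Medium (-9 → -6). Not NE.
(Embargo, High): Country A can switch to Medium (-4 → 7). Not NE.
(Embargo, Embargo): Country A can switch to Medium (-3 → 2). Not NE.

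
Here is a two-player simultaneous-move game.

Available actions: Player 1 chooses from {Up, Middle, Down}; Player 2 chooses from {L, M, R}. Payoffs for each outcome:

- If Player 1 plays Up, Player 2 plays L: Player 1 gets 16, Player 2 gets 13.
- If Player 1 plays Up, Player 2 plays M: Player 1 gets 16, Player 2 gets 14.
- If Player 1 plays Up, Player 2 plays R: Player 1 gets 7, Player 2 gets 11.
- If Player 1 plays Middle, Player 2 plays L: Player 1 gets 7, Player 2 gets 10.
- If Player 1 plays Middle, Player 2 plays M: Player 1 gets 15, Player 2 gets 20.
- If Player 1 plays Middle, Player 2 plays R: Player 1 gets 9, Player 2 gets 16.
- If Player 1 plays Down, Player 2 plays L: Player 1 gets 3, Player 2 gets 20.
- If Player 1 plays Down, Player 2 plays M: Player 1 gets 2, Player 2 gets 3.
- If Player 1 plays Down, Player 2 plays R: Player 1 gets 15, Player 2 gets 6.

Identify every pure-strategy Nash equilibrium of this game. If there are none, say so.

The unique pure-strategy Nash equilibrium is (Up, M).

(Up, L): Player 2 can switch to M (13 → 14). Not NE.
(Up, M): Player 1 gets 16, best alternative 15; Player 2 gets 14, best alternative 13. No profitable deviation — NE.
(Up, R): Player 1 can switch to Middle (7 → 9). Not NE.
(Middle, L): Player 1 can switch to Up (7 → 16). Not NE.
(Middle, M): Player 1 can switch to Up (15 → 16). Not NE.
(Middle, R): Player 1 can switch to Down (9 → 15). Not NE.
(Down, L): Player 1 can switch to Up (3 → 16). Not NE.
(Down, M): Player 1 can switch to Up (2 → 16). Not NE.
(Down, R): Player 2 can switch to L (6 → 20). Not NE.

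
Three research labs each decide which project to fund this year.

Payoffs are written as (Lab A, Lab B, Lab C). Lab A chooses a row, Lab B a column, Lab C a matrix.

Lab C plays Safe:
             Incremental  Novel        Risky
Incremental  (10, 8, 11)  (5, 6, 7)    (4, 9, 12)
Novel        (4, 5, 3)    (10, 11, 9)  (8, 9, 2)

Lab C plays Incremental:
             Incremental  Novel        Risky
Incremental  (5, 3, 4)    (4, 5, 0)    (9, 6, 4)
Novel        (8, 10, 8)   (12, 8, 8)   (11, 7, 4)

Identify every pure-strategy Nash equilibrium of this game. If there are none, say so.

The pure Nash equilibria are (Novel, Incremental, Incremental) and (Novel, Novel, Safe).

Lab A against (Incremental, Safe): payoffs 10, 4 → best response Incremental.
Lab A against (Incremental, Incremental): payoffs 5, 8 → best response Novel.
Lab A against (Novel, Safe): payoffs 5, 10 → best response Novel.
Lab A against (Novel, Incremental): payoffs 4, 12 → best response Novel.
Lab A against (Risky, Safe): payoffs 4, 8 → best response Novel.
Lab A against (Risky, Incremental): payoffs 9, 11 → best response Novel.
Lab B against (Incremental, Safe): payoffs 8, 6, 9 → best response Risky.
Lab B against (Incremental, Incremental): payoffs 3, 5, 6 → best response Risky.
Lab B against (Novel, Safe): payoffs 5, 11, 9 → best response Novel.
Lab B against (Novel, Incremental): payoffs 10, 8, 7 → best response Incremental.
Lab C against (Incremental, Incremental): payoffs 11, 4 → best response Safe.
Lab C against (Incremental, Novel): payoffs 7, 0 → best response Safe.
Lab C against (Incremental, Risky): payoffs 12, 4 → best response Safe.
Lab C against (Novel, Incremental): payoffs 3, 8 → best response Incremental.
Lab C against (Novel, Novel): payoffs 9, 8 → best response Safe.
Lab C against (Novel, Risky): payoffs 2, 4 → best response Incremental.
Mutual best responses: (Novel, Incremental, Incremental); (Novel, Novel, Safe).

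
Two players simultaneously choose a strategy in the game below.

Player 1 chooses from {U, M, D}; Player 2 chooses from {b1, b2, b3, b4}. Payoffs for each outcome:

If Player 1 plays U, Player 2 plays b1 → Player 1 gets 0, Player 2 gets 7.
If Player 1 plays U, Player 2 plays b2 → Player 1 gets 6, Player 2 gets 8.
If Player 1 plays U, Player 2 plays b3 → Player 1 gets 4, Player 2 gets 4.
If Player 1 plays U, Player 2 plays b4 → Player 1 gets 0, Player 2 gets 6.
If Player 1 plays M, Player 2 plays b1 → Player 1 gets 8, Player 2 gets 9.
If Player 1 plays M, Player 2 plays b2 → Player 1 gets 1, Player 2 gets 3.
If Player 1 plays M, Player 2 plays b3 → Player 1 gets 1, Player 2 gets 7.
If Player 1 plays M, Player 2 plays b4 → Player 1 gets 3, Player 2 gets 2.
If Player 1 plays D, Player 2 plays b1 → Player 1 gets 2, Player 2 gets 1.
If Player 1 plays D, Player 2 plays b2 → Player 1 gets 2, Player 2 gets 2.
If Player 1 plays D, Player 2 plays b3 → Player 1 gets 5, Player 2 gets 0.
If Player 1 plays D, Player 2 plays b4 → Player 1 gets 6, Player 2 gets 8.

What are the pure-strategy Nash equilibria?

The pure Nash equilibria are (U, b2) and (M, b1) and (D, b4).

Player 1 against b1: payoffs 0, 8, 2 → best response M.
Player 1 against b2: payoffs 6, 1, 2 → best response U.
Player 1 against b3: payoffs 4, 1, 5 → best response D.
Player 1 against b4: payoffs 0, 3, 6 → best response D.
Player 2 against U: payoffs 7, 8, 4, 6 → best response b2.
Player 2 against M: payoffs 9, 3, 7, 2 → best response b1.
Player 2 against D: payoffs 1, 2, 0, 8 → best response b4.
Mutual best responses: (U, b2); (M, b1); (D, b4).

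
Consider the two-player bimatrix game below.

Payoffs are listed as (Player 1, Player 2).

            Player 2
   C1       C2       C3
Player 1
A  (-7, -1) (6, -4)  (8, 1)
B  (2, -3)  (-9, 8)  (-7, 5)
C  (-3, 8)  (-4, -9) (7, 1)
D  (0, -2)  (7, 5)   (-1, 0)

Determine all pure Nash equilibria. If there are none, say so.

Player 1 against C1: payoffs -7, 2, -3, 0 → best response B.
Player 1 against C2: payoffs 6, -9, -4, 7 → best response D.
Player 1 against C3: payoffs 8, -7, 7, -1 → best response A.
Player 2 against A: payoffs -1, -4, 1 → best response C3.
Player 2 against B: payoffs -3, 8, 5 → best response C2.
Player 2 against C: payoffs 8, -9, 1 → best response C1.
Player 2 against D: payoffs -2, 5, 0 → best response C2.
Mutual best responses: (A, C3); (D, C2).

The pure Nash equilibria are (A, C3) and (D, C2).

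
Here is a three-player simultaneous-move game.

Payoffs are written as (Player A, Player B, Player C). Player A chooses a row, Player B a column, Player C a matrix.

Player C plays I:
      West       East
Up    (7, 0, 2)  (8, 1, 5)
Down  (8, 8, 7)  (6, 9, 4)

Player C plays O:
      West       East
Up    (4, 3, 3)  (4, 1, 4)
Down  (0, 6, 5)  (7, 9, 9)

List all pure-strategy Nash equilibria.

(Up, West, O) and (Up, East, I) and (Down, East, O)

For each strategy profile, look for a profitable unilateral deviation.
(Up, West, I): Player A can switch to Down (7 → 8). Not NE.
(Up, West, O): Player A gets 4, best alternative 0; Player B gets 3, best alternative 1; Player C gets 3, best alternative 2. No profitable deviation — NE.
(Up, East, I): Player A gets 8, best alternative 6; Player B gets 1, best alternative 0; Player C gets 5, best alternative 4. No profitable deviation — NE.
(Up, East, O): Player A can switch to Down (4 → 7). Not NE.
(Down, West, I): Player B can switch to East (8 → 9). Not NE.
(Down, West, O): Player A can switch to Up (0 → 4). Not NE.
(Down, East, I): Player A can switch to Up (6 → 8). Not NE.
(Down, East, O): Player A gets 7, best alternative 4; Player B gets 9, best alternative 6; Player C gets 9, best alternative 4. No profitable deviation — NE.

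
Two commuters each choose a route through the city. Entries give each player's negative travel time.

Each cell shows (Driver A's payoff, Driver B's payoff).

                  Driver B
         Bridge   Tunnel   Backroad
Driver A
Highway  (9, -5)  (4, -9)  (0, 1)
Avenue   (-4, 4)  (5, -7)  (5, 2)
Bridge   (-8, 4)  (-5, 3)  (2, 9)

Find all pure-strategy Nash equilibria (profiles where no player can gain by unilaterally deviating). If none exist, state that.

Driver A against Bridge: payoffs 9, -4, -8 → best response Highway.
Driver A against Tunnel: payoffs 4, 5, -5 → best response Avenue.
Driver A against Backroad: payoffs 0, 5, 2 → best response Avenue.
Driver B against Highway: payoffs -5, -9, 1 → best response Backroad.
Driver B against Avenue: payoffs 4, -7, 2 → best response Bridge.
Driver B against Bridge: payoffs 4, 3, 9 → best response Backroad.
No profile is a mutual best response for all players.

none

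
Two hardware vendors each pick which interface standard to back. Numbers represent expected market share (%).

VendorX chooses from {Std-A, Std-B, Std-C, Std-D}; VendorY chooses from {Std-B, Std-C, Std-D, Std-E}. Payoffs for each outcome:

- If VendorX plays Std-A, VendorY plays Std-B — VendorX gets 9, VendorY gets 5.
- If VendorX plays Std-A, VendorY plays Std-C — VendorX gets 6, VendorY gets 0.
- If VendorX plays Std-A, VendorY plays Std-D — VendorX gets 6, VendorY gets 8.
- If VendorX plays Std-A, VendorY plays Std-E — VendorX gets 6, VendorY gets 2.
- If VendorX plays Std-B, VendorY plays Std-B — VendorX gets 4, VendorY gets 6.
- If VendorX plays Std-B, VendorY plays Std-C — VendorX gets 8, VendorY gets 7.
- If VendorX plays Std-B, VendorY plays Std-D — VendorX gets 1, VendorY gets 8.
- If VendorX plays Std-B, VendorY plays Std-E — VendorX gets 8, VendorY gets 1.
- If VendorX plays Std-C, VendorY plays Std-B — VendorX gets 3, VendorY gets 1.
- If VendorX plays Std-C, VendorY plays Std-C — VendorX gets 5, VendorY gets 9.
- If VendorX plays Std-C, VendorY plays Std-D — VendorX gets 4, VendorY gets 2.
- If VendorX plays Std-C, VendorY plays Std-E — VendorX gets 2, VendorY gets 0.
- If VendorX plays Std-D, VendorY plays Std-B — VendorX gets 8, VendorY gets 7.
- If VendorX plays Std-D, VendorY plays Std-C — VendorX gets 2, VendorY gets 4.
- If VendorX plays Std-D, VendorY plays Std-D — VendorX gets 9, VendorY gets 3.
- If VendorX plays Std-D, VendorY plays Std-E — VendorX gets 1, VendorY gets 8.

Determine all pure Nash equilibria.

This game has no pure Nash equilibrium.

For each player, find the best response to each opponent profile; mutual best responses are the pure NE.
VendorX against Std-B: payoffs 9, 4, 3, 8 → best response Std-A.
VendorX against Std-C: payoffs 6, 8, 5, 2 → best response Std-B.
VendorX against Std-D: payoffs 6, 1, 4, 9 → best response Std-D.
VendorX against Std-E: payoffs 6, 8, 2, 1 → best response Std-B.
VendorY against Std-A: payoffs 5, 0, 8, 2 → best response Std-D.
VendorY against Std-B: payoffs 6, 7, 8, 1 → best response Std-D.
VendorY against Std-C: payoffs 1, 9, 2, 0 → best response Std-C.
VendorY against Std-D: payoffs 7, 4, 3, 8 → best response Std-E.
No profile is a mutual best response for all players.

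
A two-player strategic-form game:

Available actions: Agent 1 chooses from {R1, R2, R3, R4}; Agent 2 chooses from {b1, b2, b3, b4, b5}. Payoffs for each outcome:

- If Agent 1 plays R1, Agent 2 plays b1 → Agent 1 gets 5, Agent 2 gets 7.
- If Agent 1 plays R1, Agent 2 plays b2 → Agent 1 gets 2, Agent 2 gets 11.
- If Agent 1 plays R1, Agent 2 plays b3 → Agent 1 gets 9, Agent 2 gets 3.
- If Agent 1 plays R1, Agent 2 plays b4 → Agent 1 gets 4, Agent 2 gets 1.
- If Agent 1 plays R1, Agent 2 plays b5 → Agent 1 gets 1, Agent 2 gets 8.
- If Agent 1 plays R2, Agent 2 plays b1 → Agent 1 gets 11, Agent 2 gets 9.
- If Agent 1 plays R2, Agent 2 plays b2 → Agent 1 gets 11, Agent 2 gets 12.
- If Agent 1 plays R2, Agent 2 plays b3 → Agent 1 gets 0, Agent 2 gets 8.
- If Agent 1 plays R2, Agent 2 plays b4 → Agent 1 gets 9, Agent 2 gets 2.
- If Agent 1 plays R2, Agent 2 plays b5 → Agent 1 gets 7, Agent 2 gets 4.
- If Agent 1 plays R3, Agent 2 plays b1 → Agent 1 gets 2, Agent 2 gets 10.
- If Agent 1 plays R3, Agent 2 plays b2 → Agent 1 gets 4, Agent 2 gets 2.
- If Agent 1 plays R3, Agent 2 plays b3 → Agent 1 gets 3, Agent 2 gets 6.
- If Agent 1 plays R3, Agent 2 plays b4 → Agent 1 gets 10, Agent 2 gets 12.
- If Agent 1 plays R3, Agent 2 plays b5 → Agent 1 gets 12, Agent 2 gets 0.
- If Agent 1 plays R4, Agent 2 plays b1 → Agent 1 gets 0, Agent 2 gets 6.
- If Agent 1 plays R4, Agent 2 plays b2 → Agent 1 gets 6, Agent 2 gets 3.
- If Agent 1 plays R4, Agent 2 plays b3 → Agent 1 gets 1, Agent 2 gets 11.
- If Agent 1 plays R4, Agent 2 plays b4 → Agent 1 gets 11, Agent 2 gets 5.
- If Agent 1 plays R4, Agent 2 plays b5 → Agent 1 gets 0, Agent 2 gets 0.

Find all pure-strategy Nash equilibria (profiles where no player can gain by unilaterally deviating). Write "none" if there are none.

(R2, b2)

Agent 1 against b1: payoffs 5, 11, 2, 0 → best response R2.
Agent 1 against b2: payoffs 2, 11, 4, 6 → best response R2.
Agent 1 against b3: payoffs 9, 0, 3, 1 → best response R1.
Agent 1 against b4: payoffs 4, 9, 10, 11 → best response R4.
Agent 1 against b5: payoffs 1, 7, 12, 0 → best response R3.
Agent 2 against R1: payoffs 7, 11, 3, 1, 8 → best response b2.
Agent 2 against R2: payoffs 9, 12, 8, 2, 4 → best response b2.
Agent 2 against R3: payoffs 10, 2, 6, 12, 0 → best response b4.
Agent 2 against R4: payoffs 6, 3, 11, 5, 0 → best response b3.
Mutual best responses: (R2, b2).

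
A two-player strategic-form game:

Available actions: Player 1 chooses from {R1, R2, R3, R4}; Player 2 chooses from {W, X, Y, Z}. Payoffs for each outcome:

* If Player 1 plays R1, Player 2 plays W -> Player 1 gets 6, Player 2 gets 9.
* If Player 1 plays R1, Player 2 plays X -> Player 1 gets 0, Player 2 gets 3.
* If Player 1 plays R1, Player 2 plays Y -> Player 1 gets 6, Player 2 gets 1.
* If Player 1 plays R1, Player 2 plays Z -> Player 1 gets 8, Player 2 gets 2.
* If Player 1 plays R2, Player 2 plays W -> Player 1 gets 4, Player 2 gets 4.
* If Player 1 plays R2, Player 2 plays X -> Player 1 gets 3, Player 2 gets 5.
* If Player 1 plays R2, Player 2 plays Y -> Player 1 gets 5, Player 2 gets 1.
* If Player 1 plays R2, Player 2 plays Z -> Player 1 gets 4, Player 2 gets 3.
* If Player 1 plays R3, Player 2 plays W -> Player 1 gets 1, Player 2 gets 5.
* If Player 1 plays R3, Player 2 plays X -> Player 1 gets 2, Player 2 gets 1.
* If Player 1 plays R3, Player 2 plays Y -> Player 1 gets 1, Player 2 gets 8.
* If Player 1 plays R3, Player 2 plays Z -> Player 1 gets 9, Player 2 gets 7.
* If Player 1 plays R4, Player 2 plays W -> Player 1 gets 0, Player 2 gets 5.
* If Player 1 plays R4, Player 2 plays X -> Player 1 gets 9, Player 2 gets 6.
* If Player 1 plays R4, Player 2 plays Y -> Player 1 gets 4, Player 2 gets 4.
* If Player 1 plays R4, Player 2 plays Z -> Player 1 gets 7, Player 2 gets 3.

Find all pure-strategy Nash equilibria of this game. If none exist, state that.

(R1, W), (R4, X)

(R1, W): Player 1 gets 6, best alternative 4; Player 2 gets 9, best alternative 3. No profitable deviation — NE.
(R1, X): Player 1 can switch to R2 (0 → 3). Not NE.
(R1, Y): Player 2 can switch to W (1 → 9). Not NE.
(R1, Z): Player 1 can switch to R3 (8 → 9). Not NE.
(R2, W): Player 1 can switch to R1 (4 → 6). Not NE.
(R2, X): Player 1 can switch to R4 (3 → 9). Not NE.
(R2, Y): Player 1 can switch to R1 (5 → 6). Not NE.
(R4, X): Player 1 gets 9, best alternative 3; Player 2 gets 6, best alternative 5. No profitable deviation — NE.
(The remaining 8 profiles each have a profitable deviation by the same check.)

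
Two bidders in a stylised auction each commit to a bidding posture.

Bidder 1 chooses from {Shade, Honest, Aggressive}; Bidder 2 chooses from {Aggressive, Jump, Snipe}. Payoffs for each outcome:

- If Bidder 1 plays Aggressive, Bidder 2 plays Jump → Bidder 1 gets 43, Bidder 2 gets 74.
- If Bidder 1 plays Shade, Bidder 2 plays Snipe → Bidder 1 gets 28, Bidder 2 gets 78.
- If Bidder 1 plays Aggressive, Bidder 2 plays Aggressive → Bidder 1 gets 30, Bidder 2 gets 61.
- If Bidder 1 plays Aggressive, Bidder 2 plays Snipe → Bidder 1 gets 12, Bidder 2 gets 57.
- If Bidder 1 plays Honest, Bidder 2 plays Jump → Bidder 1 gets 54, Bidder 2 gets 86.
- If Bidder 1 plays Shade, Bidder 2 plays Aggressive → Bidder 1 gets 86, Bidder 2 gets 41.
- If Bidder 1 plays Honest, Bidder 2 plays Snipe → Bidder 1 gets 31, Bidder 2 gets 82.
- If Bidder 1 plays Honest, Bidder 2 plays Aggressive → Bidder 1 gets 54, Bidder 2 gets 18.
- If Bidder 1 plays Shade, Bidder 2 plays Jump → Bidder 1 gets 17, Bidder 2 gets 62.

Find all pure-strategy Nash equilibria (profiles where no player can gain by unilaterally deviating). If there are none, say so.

Bidder 1 against Aggressive: payoffs 86, 54, 30 → best response Shade.
Bidder 1 against Jump: payoffs 17, 54, 43 → best response Honest.
Bidder 1 against Snipe: payoffs 28, 31, 12 → best response Honest.
Bidder 2 against Shade: payoffs 41, 62, 78 → best response Snipe.
Bidder 2 against Honest: payoffs 18, 86, 82 → best response Jump.
Bidder 2 against Aggressive: payoffs 61, 74, 57 → best response Jump.
Mutual best responses: (Honest, Jump).

Pure NE: (Honest, Jump)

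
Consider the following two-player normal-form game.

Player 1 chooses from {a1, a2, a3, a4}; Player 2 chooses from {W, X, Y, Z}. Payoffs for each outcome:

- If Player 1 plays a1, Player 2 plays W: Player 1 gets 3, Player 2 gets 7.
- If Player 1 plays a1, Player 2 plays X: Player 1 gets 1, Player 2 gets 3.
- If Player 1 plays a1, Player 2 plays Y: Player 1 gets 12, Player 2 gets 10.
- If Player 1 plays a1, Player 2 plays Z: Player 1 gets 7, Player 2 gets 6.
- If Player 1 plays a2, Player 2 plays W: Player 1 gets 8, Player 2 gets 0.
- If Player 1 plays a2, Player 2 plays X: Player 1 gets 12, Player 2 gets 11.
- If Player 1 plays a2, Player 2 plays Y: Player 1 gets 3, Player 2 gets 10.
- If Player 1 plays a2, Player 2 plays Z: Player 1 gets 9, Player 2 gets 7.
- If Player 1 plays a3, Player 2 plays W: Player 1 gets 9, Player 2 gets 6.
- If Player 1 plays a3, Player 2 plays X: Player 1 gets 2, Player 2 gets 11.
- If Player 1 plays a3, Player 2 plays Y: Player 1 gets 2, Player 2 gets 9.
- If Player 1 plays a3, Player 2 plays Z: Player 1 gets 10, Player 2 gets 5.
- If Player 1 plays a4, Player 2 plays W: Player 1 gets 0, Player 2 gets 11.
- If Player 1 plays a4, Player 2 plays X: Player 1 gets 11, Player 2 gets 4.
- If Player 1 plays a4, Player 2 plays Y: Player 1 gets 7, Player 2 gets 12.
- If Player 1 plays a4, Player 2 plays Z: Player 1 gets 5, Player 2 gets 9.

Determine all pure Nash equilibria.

(a1, Y); (a2, X)

(a1, W): Player 1 can switch to a2 (3 → 8). Not NE.
(a1, X): Player 1 can switch to a2 (1 → 12). Not NE.
(a1, Y): Player 1 gets 12, best alternative 7; Player 2 gets 10, best alternative 7. No profitable deviation — NE.
(a1, Z): Player 1 can switch to a2 (7 → 9). Not NE.
(a2, W): Player 1 can switch to a3 (8 → 9). Not NE.
(a2, X): Player 1 gets 12, best alternative 11; Player 2 gets 11, best alternative 10. No profitable deviation — NE.
(a2, Y): Player 1 can switch to a1 (3 → 12). Not NE.
(a2, Z): Player 1 can switch to a3 (9 → 10). Not NE.
(a3, W): Player 2 can switch to X (6 → 11). Not NE.
(a3, X): Player 1 can switch to a2 (2 → 12). Not NE.
(a3, Y): Player 1 can switch to a1 (2 → 12). Not NE.
(a3, Z): Player 2 can switch to W (5 → 6). Not NE.
(The remaining 4 profiles each have a profitable deviation by the same check.)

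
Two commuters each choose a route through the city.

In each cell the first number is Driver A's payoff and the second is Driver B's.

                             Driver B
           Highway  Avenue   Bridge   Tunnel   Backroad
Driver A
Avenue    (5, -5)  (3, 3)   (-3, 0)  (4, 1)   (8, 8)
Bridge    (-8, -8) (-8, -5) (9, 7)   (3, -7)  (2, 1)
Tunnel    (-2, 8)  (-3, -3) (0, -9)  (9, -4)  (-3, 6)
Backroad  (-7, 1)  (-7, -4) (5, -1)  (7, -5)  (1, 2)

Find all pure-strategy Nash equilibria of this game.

The pure Nash equilibria are (Avenue, Backroad) and (Bridge, Bridge).

Driver A against Highway: payoffs 5, -8, -2, -7 → best response Avenue.
Driver A against Avenue: payoffs 3, -8, -3, -7 → best response Avenue.
Driver A against Bridge: payoffs -3, 9, 0, 5 → best response Bridge.
Driver A against Tunnel: payoffs 4, 3, 9, 7 → best response Tunnel.
Driver A against Backroad: payoffs 8, 2, -3, 1 → best response Avenue.
Driver B against Avenue: payoffs -5, 3, 0, 1, 8 → best response Backroad.
Driver B against Bridge: payoffs -8, -5, 7, -7, 1 → best response Bridge.
Driver B against Tunnel: payoffs 8, -3, -9, -4, 6 → best response Highway.
Driver B against Backroad: payoffs 1, -4, -1, -5, 2 → best response Backroad.
Mutual best responses: (Avenue, Backroad); (Bridge, Bridge).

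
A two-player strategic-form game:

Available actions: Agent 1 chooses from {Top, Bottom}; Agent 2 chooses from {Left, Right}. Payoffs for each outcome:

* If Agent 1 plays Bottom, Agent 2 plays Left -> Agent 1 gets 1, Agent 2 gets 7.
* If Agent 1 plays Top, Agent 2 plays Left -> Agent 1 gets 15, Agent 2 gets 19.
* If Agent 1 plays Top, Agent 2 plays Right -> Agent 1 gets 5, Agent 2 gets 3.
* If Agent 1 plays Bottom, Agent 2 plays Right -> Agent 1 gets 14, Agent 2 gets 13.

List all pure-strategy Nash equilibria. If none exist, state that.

(Top, Left): Agent 1 gets 15, best alternative 1; Agent 2 gets 19, best alternative 3. No profitable deviation — NE.
(Top, Right): Agent 1 can switch to Bottom (5 → 14). Not NE.
(Bottom, Left): Agent 1 can switch to Top (1 → 15). Not NE.
(Bottom, Right): Agent 1 gets 14, best alternative 5; Agent 2 gets 13, best alternative 7. No profitable deviation — NE.

(Top, Left) and (Bottom, Right)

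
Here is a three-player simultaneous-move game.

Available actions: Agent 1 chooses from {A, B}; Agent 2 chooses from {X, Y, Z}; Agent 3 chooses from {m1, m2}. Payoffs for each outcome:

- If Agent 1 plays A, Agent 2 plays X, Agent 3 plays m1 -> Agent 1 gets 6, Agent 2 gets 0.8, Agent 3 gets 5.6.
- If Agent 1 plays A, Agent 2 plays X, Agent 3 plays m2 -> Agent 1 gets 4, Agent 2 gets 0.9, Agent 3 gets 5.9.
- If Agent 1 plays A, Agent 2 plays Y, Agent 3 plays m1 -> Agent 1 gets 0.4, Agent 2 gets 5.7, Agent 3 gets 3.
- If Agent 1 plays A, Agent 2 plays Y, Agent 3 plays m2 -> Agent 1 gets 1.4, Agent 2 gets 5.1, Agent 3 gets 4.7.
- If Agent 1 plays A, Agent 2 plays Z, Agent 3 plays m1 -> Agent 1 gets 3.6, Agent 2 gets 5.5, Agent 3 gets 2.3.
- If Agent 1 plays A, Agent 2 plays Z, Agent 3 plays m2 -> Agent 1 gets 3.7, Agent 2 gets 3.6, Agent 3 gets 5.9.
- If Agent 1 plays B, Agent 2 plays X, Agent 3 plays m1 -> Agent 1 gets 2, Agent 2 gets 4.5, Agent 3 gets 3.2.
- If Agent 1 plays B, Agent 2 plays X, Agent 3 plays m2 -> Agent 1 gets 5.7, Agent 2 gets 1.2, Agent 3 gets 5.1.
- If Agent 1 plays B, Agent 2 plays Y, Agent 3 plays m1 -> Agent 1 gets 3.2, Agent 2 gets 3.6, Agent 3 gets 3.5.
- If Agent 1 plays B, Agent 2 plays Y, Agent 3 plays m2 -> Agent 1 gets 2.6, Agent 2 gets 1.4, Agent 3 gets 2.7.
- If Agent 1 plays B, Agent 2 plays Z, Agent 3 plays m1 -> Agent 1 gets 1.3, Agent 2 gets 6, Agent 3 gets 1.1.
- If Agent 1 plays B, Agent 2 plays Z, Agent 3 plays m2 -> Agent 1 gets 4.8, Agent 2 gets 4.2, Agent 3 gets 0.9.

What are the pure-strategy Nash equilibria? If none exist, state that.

Mark each player's best response to every combination of opponents' strategies; a profile where every player is best-responding is a pure Nash equilibrium.
Agent 1 against (X, m1): payoffs 6, 2 → best response A.
Agent 1 against (X, m2): payoffs 4, 5.7 → best response B.
Agent 1 against (Y, m1): payoffs 0.4, 3.2 → best response B.
Agent 1 against (Y, m2): payoffs 1.4, 2.6 → best response B.
Agent 1 against (Z, m1): payoffs 3.6, 1.3 → best response A.
Agent 1 against (Z, m2): payoffs 3.7, 4.8 → best response B.
Agent 2 against (A, m1): payoffs 0.8, 5.7, 5.5 → best response Y.
Agent 2 against (A, m2): payoffs 0.9, 5.1, 3.6 → best response Y.
Agent 2 against (B, m1): payoffs 4.5, 3.6, 6 → best response Z.
Agent 2 against (B, m2): payoffs 1.2, 1.4, 4.2 → best response Z.
Agent 3 against (A, X): payoffs 5.6, 5.9 → best response m2.
Agent 3 against (A, Y): payoffs 3, 4.7 → best response m2.
Agent 3 against (A, Z): payoffs 2.3, 5.9 → best response m2.
Agent 3 against (B, X): payoffs 3.2, 5.1 → best response m2.
Agent 3 against (B, Y): payoffs 3.5, 2.7 → best response m1.
Agent 3 against (B, Z): payoffs 1.1, 0.9 → best response m1.
No profile is a mutual best response for all players.

No pure-strategy Nash equilibrium.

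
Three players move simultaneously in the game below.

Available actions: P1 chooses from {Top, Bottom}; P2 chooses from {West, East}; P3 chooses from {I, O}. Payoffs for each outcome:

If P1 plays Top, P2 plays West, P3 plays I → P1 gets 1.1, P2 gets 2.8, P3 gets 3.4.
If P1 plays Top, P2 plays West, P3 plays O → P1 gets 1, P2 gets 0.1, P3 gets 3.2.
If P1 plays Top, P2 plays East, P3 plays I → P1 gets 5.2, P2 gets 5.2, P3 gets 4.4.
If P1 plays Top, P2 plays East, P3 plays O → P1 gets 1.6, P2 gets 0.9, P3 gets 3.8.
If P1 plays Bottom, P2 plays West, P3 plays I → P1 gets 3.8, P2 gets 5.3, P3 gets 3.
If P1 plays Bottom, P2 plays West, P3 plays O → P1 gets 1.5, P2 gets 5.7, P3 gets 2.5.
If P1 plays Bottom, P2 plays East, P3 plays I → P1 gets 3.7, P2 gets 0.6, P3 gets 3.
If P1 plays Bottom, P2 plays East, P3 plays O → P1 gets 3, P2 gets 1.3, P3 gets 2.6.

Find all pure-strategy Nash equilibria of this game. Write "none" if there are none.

(Top, West, I): P1 can switch to Bottom (1.1 → 3.8). Not NE.
(Top, West, O): P1 can switch to Bottom (1 → 1.5). Not NE.
(Top, East, I): P1 gets 5.2, best alternative 3.7; P2 gets 5.2, best alternative 2.8; P3 gets 4.4, best alternative 3.8. No profitable deviation — NE.
(Top, East, O): P1 can switch to Bottom (1.6 → 3). Not NE.
(Bottom, West, I): P1 gets 3.8, best alternative 1.1; P2 gets 5.3, best alternative 0.6; P3 gets 3, best alternative 2.5. No profitable deviation — NE.
(Bottom, West, O): P3 can switch to I (2.5 → 3). Not NE.
(Bottom, East, I): P1 can switch to Top (3.7 → 5.2). Not NE.
(Bottom, East, O): P2 can switch to West (1.3 → 5.7). Not NE.

Pure-strategy Nash equilibria: (Top, East, I), (Bottom, West, I)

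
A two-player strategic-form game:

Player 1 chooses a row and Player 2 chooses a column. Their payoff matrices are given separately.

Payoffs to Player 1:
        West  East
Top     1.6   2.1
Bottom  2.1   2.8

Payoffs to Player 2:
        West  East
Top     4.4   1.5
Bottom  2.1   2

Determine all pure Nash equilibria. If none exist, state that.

(Bottom, West)

Player 1 against West: payoffs 1.6, 2.1 → best response Bottom.
Player 1 against East: payoffs 2.1, 2.8 → best response Bottom.
Player 2 against Top: payoffs 4.4, 1.5 → best response West.
Player 2 against Bottom: payoffs 2.1, 2 → best response West.
Mutual best responses: (Bottom, West).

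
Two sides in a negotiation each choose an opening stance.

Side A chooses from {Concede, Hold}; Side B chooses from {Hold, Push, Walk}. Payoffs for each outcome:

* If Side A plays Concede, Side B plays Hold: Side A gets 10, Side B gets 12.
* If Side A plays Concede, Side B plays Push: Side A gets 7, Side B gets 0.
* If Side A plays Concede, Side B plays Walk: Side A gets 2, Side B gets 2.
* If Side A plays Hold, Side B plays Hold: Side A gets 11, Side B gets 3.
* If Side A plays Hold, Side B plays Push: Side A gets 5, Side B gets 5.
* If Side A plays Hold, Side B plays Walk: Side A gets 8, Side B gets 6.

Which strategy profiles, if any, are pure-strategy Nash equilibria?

For each strategy profile, look for a profitable unilateral deviation.
(Concede, Hold): Side A can switch to Hold (10 → 11). Not NE.
(Concede, Push): Side B can switch to Hold (0 → 12). Not NE.
(Concede, Walk): Side A can switch to Hold (2 → 8). Not NE.
(Hold, Hold): Side B can switch to Push (3 → 5). Not NE.
(Hold, Push): Side A can switch to Concede (5 → 7). Not NE.
(Hold, Walk): Side A gets 8, best alternative 2; Side B gets 6, best alternative 5. No profitable deviation — NE.

The unique pure-strategy Nash equilibrium is (Hold, Walk).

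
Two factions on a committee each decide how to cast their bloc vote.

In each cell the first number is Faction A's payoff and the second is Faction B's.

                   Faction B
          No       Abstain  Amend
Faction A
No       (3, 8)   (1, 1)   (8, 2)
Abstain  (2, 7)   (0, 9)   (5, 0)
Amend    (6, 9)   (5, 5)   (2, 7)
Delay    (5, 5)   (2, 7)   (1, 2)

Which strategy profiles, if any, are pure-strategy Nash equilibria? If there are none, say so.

Check each profile: it is a Nash equilibrium iff no player can strictly gain by switching unilaterally.
(No, No): Faction A can switch to Amend (3 → 6). Not NE.
(No, Abstain): Faction A can switch to Amend (1 → 5). Not NE.
(No, Amend): Faction B can switch to No (2 → 8). Not NE.
(Abstain, No): Faction A can switch to No (2 → 3). Not NE.
(Abstain, Abstain): Faction A can switch to No (0 → 1). Not NE.
(Abstain, Amend): Faction A can switch to No (5 → 8). Not NE.
(Amend, No): Faction A gets 6, best alternative 5; Faction B gets 9, best alternative 7. No profitable deviation — NE.
(Amend, Abstain): Faction B can switch to No (5 → 9). Not NE.
(Amend, Amend): Faction A can switch to No (2 → 8). Not NE.
(Delay, No): Faction A can switch to Amend (5 → 6). Not NE.
(Delay, Abstain): Faction A can switch to Amend (2 → 5). Not NE.
(Delay, Amend): Faction A can switch to No (1 → 8). Not NE.

Pure NE: (Amend, No)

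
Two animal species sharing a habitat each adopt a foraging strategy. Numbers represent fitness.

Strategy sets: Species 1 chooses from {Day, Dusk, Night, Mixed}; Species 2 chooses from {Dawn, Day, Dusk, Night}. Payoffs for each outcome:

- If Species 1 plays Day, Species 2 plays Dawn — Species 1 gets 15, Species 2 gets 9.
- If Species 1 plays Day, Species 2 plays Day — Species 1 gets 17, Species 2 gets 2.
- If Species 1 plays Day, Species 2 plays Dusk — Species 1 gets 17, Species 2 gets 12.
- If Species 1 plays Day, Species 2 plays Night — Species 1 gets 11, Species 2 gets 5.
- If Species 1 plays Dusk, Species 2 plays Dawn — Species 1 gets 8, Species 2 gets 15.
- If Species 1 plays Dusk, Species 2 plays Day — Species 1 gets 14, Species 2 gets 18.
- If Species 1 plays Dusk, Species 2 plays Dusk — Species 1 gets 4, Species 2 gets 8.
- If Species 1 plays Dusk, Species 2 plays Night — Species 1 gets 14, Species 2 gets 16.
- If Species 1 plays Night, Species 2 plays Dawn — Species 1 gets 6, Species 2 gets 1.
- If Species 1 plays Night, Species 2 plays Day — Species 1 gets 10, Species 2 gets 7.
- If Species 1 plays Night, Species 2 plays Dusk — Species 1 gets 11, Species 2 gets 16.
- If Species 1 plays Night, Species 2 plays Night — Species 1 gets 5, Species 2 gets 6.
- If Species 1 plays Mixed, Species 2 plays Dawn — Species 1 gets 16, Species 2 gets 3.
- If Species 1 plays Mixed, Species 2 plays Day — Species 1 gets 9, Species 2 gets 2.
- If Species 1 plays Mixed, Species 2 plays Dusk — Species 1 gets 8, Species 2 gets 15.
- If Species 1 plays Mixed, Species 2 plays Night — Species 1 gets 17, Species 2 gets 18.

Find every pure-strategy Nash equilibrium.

The pure Nash equilibria are (Day, Dusk) and (Mixed, Night).

(Day, Dawn): Species 1 can switch to Mixed (15 → 16). Not NE.
(Day, Day): Species 2 can switch to Dawn (2 → 9). Not NE.
(Day, Dusk): Species 1 gets 17, best alternative 11; Species 2 gets 12, best alternative 9. No profitable deviation — NE.
(Day, Night): Species 1 can switch to Dusk (11 → 14). Not NE.
(Dusk, Dawn): Species 1 can switch to Day (8 → 15). Not NE.
(Dusk, Day): Species 1 can switch to Day (14 → 17). Not NE.
(Dusk, Dusk): Species 1 can switch to Day (4 → 17). Not NE.
(Dusk, Night): Species 1 can switch to Mixed (14 → 17). Not NE.
(Night, Dawn): Species 1 can switch to Day (6 → 15). Not NE.
(Night, Day): Species 1 can switch to Day (10 → 17). Not NE.
(Night, Dusk): Species 1 can switch to Day (11 → 17). Not NE.
(Night, Night): Species 1 can switch to Day (5 → 11). Not NE.
(Mixed, Dawn): Species 2 can switch to Dusk (3 → 15). Not NE.
(Mixed, Night): Species 1 gets 17, best alternative 14; Species 2 gets 18, best alternative 15. No profitable deviation — NE.
(The remaining 2 profiles each have a profitable deviation by the same check.)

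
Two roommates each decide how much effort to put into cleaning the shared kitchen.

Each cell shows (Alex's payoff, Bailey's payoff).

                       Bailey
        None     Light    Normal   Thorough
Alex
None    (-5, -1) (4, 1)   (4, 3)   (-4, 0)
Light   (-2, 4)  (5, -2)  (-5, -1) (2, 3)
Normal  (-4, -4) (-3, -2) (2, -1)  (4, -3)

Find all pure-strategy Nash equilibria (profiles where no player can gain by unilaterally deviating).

Pure-strategy Nash equilibria: (None, Normal), (Light, None)

Alex against None: payoffs -5, -2, -4 → best response Light.
Alex against Light: payoffs 4, 5, -3 → best response Light.
Alex against Normal: payoffs 4, -5, 2 → best response None.
Alex against Thorough: payoffs -4, 2, 4 → best response Normal.
Bailey against None: payoffs -1, 1, 3, 0 → best response Normal.
Bailey against Light: payoffs 4, -2, -1, 3 → best response None.
Bailey against Normal: payoffs -4, -2, -1, -3 → best response Normal.
Mutual best responses: (None, Normal); (Light, None).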